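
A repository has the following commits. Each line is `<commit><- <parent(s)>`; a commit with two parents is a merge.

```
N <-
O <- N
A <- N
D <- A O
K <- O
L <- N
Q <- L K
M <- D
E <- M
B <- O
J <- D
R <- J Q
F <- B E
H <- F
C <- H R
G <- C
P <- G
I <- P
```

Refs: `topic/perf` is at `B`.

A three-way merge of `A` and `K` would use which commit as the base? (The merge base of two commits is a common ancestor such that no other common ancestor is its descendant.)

N

Ancestors of A: {A, N}.
Ancestors of K: {K, N, O}.
Common ancestors: {N}.
The only common ancestor is N, so it is the merge base.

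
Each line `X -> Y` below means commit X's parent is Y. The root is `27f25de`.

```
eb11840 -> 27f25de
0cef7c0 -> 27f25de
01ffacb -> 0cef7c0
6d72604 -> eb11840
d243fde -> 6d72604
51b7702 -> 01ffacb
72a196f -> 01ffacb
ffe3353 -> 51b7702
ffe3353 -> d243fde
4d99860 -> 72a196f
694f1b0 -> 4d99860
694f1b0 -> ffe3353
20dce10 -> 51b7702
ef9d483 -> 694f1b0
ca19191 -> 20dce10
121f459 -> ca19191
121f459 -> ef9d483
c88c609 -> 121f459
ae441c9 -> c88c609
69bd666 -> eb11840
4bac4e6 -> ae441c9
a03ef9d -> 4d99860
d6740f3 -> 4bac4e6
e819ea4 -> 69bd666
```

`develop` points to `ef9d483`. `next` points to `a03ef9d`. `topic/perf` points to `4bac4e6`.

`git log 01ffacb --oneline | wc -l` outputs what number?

Walking parent pointers from 01ffacb: reachable set = {01ffacb, 0cef7c0, 27f25de}.
That is 3 commits.

3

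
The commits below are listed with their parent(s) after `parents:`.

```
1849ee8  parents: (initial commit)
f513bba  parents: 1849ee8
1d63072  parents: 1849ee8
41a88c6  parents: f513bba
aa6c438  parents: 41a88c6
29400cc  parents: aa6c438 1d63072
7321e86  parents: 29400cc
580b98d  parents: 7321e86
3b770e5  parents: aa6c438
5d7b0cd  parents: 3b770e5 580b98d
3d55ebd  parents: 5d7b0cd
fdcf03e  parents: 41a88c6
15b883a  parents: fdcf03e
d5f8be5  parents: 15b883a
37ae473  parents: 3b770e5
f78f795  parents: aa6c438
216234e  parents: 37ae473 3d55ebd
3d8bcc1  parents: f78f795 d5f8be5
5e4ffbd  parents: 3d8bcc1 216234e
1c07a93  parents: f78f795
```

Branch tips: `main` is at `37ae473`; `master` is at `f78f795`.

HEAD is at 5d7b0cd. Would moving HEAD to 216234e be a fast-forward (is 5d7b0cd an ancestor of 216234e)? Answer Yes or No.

A fast-forward from 5d7b0cd to 216234e is possible iff 5d7b0cd is an ancestor of 216234e.
Ancestors of 216234e: {1849ee8, 1d63072, 216234e, 29400cc, 37ae473, 3b770e5, 3d55ebd, 41a88c6, 580b98d, 5d7b0cd, 7321e86, aa6c438, f513bba}.
5d7b0cd is among them, so fast-forward is possible.

Yes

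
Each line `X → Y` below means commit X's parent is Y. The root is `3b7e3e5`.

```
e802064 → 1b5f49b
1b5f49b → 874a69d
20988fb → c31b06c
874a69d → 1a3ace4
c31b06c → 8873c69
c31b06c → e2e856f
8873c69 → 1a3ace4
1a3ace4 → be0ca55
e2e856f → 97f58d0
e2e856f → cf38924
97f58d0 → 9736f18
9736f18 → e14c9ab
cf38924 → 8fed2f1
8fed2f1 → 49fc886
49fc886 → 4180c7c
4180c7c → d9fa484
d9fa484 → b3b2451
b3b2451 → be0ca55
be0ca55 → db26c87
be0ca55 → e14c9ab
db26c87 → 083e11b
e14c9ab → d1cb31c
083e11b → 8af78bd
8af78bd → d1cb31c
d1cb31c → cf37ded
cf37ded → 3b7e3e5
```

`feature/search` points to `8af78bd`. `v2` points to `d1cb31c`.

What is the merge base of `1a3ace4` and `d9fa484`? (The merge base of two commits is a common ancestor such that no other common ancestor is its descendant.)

be0ca55

Ancestors of 1a3ace4: {083e11b, 1a3ace4, 3b7e3e5, 8af78bd, be0ca55, cf37ded, d1cb31c, db26c87, e14c9ab}.
Ancestors of d9fa484: {083e11b, 3b7e3e5, 8af78bd, b3b2451, be0ca55, cf37ded, d1cb31c, d9fa484, db26c87, e14c9ab}.
Common ancestors: {083e11b, 3b7e3e5, 8af78bd, be0ca55, cf37ded, d1cb31c, db26c87, e14c9ab}.
Among these, be0ca55 is not an ancestor of any other common ancestor — it is the merge base.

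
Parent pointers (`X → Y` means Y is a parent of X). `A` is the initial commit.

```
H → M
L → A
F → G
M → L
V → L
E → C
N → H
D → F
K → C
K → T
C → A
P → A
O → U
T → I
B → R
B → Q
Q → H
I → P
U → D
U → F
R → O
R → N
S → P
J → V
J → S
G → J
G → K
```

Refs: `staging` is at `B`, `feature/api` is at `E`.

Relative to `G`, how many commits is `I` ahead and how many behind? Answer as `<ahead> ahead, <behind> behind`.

0 ahead, 8 behind

Reachable from I: {A, I, P}.
Reachable from G: {A, C, G, I, J, K, L, P, S, T, V}.
Only in I's history (ahead): {} — 0.
Only in G's history (behind): {C, G, J, K, L, S, T, V} — 8.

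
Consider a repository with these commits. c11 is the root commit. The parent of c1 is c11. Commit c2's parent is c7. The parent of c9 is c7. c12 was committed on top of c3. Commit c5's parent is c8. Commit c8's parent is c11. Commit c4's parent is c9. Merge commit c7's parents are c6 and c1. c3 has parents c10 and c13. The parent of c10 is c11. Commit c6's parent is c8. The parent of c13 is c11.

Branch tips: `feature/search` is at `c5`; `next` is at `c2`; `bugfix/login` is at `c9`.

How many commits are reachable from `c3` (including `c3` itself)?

Walking parent pointers from c3: reachable set = {c10, c11, c13, c3}.
That is 4 commits.

4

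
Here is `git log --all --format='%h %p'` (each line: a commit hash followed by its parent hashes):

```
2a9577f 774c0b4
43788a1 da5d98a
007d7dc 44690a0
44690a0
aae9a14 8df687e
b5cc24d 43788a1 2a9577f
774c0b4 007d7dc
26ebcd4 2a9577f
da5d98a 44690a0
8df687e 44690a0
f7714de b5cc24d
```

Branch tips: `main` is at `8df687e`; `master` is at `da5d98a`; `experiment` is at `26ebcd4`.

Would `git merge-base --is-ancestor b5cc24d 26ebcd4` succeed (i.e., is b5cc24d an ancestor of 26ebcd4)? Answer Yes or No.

Ancestors of 26ebcd4: {007d7dc, 26ebcd4, 2a9577f, 44690a0, 774c0b4}.
b5cc24d is not in that set, so it is not an ancestor of 26ebcd4.

No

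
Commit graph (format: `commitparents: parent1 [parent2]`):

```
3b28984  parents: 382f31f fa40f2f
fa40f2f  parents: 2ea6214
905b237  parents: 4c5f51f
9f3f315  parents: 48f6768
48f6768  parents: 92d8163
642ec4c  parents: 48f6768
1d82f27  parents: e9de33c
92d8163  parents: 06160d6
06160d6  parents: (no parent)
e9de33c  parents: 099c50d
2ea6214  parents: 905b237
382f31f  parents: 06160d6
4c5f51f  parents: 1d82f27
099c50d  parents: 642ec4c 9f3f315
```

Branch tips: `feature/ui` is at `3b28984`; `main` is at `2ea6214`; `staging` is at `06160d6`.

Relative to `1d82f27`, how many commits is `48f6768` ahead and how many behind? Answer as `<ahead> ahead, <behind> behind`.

Reachable from 48f6768: {06160d6, 48f6768, 92d8163}.
Reachable from 1d82f27: {06160d6, 099c50d, 1d82f27, 48f6768, 642ec4c, 92d8163, 9f3f315, e9de33c}.
Only in 48f6768's history (ahead): {} — 0.
Only in 1d82f27's history (behind): {099c50d, 1d82f27, 642ec4c, 9f3f315, e9de33c} — 5.

0 ahead, 5 behind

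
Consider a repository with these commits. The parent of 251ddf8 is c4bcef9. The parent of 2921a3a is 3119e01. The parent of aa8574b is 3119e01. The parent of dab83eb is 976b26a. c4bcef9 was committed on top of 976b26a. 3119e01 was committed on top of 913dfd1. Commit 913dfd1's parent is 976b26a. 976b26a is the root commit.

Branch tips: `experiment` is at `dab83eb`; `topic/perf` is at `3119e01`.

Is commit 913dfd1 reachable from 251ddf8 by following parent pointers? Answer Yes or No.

Ancestors of 251ddf8: {251ddf8, 976b26a, c4bcef9}.
913dfd1 is not in that set, so it is not an ancestor of 251ddf8.

No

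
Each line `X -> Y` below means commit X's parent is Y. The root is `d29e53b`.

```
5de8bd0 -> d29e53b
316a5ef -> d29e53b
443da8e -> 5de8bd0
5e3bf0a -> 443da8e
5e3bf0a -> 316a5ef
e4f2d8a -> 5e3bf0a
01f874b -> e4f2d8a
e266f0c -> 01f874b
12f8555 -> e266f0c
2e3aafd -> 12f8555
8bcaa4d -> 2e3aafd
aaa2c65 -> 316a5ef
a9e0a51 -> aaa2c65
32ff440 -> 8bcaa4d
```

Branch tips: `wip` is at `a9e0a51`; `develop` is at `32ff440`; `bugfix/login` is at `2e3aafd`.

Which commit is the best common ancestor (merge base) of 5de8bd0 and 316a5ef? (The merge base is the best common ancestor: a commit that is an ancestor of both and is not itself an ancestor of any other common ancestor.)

d29e53b

Ancestors of 5de8bd0: {5de8bd0, d29e53b}.
Ancestors of 316a5ef: {316a5ef, d29e53b}.
Common ancestors: {d29e53b}.
The only common ancestor is d29e53b, so it is the merge base.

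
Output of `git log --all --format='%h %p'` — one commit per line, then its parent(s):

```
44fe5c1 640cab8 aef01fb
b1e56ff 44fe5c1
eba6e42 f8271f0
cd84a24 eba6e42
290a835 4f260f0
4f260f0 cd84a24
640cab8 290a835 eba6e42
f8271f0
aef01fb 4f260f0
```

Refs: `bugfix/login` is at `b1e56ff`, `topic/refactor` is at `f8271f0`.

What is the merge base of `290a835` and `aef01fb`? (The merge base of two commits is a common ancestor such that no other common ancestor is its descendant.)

Ancestors of 290a835: {290a835, 4f260f0, cd84a24, eba6e42, f8271f0}.
Ancestors of aef01fb: {4f260f0, aef01fb, cd84a24, eba6e42, f8271f0}.
Common ancestors: {4f260f0, cd84a24, eba6e42, f8271f0}.
Among these, 4f260f0 is not an ancestor of any other common ancestor — it is the merge base.

4f260f0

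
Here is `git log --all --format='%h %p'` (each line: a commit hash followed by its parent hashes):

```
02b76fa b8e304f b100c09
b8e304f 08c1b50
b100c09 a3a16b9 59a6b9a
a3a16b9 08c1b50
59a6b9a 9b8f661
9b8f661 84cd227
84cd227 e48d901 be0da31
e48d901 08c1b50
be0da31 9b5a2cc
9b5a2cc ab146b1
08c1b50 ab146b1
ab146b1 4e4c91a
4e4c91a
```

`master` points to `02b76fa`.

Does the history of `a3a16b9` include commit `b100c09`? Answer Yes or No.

Ancestors of a3a16b9: {08c1b50, 4e4c91a, a3a16b9, ab146b1}.
b100c09 is not in that set, so it is not an ancestor of a3a16b9.

No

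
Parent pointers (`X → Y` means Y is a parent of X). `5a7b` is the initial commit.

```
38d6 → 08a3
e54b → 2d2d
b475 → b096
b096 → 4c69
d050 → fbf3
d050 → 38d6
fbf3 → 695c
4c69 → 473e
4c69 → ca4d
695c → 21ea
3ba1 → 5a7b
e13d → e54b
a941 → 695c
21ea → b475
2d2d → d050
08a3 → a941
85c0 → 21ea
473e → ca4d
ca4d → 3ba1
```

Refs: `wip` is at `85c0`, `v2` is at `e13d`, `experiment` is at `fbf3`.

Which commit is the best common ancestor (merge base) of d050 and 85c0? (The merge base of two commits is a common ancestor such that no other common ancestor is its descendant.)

21ea

Ancestors of d050: {08a3, 21ea, 38d6, 3ba1, 473e, 4c69, 5a7b, 695c, a941, b096, b475, ca4d, d050, fbf3}.
Ancestors of 85c0: {21ea, 3ba1, 473e, 4c69, 5a7b, 85c0, b096, b475, ca4d}.
Common ancestors: {21ea, 3ba1, 473e, 4c69, 5a7b, b096, b475, ca4d}.
Among these, 21ea is not an ancestor of any other common ancestor — it is the merge base.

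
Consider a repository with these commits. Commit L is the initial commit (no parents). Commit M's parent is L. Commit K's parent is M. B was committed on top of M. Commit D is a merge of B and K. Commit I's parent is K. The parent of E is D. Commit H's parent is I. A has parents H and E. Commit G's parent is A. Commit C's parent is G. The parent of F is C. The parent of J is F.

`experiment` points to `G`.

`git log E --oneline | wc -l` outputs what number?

6

Walking parent pointers from E: reachable set = {B, D, E, K, L, M}.
That is 6 commits.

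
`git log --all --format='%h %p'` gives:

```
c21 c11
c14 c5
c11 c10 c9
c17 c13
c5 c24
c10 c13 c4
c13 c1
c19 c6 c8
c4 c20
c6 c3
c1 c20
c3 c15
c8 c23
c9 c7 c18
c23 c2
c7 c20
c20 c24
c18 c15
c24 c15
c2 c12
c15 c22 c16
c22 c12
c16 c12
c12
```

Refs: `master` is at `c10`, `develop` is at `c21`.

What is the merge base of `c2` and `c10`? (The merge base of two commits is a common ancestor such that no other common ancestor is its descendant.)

Ancestors of c2: {c12, c2}.
Ancestors of c10: {c1, c10, c12, c13, c15, c16, c20, c22, c24, c4}.
Common ancestors: {c12}.
The only common ancestor is c12, so it is the merge base.

c12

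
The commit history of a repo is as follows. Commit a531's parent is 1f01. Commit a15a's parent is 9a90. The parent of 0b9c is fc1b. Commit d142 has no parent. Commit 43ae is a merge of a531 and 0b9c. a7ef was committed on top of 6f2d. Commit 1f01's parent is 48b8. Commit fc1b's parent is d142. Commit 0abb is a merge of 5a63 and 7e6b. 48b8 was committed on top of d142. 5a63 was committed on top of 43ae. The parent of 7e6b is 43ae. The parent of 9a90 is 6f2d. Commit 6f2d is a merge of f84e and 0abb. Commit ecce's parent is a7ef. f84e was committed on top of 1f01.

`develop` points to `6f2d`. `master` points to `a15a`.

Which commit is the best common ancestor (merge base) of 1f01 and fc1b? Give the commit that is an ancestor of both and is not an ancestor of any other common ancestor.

Ancestors of 1f01: {1f01, 48b8, d142}.
Ancestors of fc1b: {d142, fc1b}.
Common ancestors: {d142}.
The only common ancestor is d142, so it is the merge base.

d142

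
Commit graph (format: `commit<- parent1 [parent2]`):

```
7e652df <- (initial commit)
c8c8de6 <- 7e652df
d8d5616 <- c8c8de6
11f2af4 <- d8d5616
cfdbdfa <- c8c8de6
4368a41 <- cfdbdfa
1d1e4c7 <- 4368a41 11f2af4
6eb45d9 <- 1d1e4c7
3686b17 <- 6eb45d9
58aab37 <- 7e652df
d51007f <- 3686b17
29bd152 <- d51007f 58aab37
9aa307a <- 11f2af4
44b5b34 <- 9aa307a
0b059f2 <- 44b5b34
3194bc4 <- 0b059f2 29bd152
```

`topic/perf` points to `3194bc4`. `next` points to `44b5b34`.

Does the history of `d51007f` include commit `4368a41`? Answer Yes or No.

Ancestors of d51007f (commits reachable by following parents): {11f2af4, 1d1e4c7, 3686b17, 4368a41, 6eb45d9, 7e652df, c8c8de6, cfdbdfa, d51007f, d8d5616}.
4368a41 is in that set, so it is an ancestor of d51007f.

Yes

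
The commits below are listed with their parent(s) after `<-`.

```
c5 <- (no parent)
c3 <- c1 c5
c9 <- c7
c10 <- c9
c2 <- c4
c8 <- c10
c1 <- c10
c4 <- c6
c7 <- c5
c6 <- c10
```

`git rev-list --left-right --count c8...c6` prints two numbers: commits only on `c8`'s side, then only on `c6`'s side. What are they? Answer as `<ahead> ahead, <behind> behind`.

1 ahead, 1 behind

Reachable from c8: {c10, c5, c7, c8, c9}.
Reachable from c6: {c10, c5, c6, c7, c9}.
Only in c8's history (ahead): {c8} — 1.
Only in c6's history (behind): {c6} — 1.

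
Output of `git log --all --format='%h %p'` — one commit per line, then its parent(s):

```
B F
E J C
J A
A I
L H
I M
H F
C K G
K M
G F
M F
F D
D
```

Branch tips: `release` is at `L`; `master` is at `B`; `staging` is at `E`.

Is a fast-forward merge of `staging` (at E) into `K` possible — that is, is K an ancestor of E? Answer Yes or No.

A fast-forward from K to E is possible iff K is an ancestor of E.
Ancestors of E: {A, C, D, E, F, G, I, J, K, M}.
K is among them, so fast-forward is possible.

Yes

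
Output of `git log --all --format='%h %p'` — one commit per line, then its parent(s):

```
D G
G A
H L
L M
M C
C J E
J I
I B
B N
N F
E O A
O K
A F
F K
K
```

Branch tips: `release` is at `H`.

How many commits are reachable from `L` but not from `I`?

Reachable from L: {A, B, C, E, F, I, J, K, L, M, N, O}.
Reachable from I: {B, F, I, K, N}.
In L's history but not I's: {A, C, E, J, L, M, O} — 7 commits.

7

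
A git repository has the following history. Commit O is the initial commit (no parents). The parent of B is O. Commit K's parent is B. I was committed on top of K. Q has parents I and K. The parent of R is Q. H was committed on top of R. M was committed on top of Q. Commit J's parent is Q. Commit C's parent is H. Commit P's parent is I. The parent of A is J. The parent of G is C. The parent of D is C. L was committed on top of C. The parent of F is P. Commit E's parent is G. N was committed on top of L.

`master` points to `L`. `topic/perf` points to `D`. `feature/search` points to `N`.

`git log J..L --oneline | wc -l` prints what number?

Reachable from L: {B, C, H, I, K, L, O, Q, R}.
Reachable from J: {B, I, J, K, O, Q}.
In L's history but not J's: {C, H, L, R} — 4 commits.

4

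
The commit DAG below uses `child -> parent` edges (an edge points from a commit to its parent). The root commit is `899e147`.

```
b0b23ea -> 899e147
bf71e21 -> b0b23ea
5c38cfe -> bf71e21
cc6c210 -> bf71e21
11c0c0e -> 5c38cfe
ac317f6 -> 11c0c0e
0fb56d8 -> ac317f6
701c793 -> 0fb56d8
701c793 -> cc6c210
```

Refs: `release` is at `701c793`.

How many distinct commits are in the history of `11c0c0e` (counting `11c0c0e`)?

5

Walking parent pointers from 11c0c0e: reachable set = {11c0c0e, 5c38cfe, 899e147, b0b23ea, bf71e21}.
That is 5 commits.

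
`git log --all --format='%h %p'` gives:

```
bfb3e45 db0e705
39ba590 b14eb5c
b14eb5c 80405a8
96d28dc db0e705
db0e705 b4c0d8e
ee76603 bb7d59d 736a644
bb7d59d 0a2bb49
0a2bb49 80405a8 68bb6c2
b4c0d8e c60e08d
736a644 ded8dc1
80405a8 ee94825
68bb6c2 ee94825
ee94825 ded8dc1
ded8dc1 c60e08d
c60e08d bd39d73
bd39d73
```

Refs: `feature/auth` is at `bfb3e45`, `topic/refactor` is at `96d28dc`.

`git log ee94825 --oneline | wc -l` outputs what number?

4

Walking parent pointers from ee94825: reachable set = {bd39d73, c60e08d, ded8dc1, ee94825}.
That is 4 commits.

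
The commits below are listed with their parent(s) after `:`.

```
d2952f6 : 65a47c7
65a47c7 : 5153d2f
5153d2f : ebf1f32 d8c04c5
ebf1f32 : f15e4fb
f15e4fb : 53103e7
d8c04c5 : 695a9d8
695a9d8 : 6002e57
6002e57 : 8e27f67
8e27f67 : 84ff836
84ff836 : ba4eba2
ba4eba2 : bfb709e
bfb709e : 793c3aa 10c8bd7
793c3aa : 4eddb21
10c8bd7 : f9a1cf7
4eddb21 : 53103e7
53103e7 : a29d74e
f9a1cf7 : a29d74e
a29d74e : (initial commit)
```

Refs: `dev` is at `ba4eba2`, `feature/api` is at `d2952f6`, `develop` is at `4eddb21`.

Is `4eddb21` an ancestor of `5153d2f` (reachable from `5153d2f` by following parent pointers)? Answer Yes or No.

Ancestors of 5153d2f (commits reachable by following parents): {10c8bd7, 4eddb21, 5153d2f, 53103e7, 6002e57, 695a9d8, 793c3aa, 84ff836, 8e27f67, a29d74e, ba4eba2, bfb709e, d8c04c5, ebf1f32, f15e4fb, f9a1cf7}.
4eddb21 is in that set, so it is an ancestor of 5153d2f.

Yes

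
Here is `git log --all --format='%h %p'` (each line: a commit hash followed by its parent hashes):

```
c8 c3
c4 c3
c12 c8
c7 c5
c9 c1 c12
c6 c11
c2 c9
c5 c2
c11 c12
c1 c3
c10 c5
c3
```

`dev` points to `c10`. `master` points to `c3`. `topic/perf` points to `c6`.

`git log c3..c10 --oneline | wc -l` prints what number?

Reachable from c10: {c1, c10, c12, c2, c3, c5, c8, c9}.
Reachable from c3: {c3}.
In c10's history but not c3's: {c1, c10, c12, c2, c5, c8, c9} — 7 commits.

7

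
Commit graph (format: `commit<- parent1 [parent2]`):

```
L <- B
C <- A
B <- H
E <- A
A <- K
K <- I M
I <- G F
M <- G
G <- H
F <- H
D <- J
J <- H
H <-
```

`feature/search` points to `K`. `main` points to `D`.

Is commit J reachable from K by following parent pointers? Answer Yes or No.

No

Ancestors of K: {F, G, H, I, K, M}.
J is not in that set, so it is not an ancestor of K.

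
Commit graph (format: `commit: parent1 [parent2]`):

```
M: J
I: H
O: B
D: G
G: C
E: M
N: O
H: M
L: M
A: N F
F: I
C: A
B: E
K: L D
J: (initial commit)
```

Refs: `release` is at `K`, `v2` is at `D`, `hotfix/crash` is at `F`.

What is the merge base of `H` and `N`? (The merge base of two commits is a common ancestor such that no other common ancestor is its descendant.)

M

Ancestors of H: {H, J, M}.
Ancestors of N: {B, E, J, M, N, O}.
Common ancestors: {J, M}.
Among these, M is not an ancestor of any other common ancestor — it is the merge base.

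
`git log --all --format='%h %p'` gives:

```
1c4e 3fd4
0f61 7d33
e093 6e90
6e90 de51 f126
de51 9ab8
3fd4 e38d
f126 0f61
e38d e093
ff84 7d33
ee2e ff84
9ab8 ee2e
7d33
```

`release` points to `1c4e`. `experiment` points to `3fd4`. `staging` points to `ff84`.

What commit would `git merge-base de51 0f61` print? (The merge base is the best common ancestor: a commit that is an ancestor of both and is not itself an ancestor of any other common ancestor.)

7d33

Ancestors of de51: {7d33, 9ab8, de51, ee2e, ff84}.
Ancestors of 0f61: {0f61, 7d33}.
Common ancestors: {7d33}.
The only common ancestor is 7d33, so it is the merge base.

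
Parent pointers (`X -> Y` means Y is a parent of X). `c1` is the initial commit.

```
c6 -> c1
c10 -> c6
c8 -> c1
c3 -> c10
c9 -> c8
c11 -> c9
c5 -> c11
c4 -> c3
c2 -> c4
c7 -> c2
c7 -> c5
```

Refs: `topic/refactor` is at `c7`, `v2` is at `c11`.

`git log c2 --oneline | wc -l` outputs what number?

Walking parent pointers from c2: reachable set = {c1, c10, c2, c3, c4, c6}.
That is 6 commits.

6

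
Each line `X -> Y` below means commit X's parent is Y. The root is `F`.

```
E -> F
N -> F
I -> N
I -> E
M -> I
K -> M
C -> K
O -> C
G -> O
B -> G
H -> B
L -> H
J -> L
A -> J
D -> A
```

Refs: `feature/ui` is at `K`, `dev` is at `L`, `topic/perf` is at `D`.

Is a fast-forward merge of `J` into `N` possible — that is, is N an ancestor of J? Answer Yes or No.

Yes

A fast-forward from N to J is possible iff N is an ancestor of J.
Ancestors of J: {B, C, E, F, G, H, I, J, K, L, M, N, O}.
N is among them, so fast-forward is possible.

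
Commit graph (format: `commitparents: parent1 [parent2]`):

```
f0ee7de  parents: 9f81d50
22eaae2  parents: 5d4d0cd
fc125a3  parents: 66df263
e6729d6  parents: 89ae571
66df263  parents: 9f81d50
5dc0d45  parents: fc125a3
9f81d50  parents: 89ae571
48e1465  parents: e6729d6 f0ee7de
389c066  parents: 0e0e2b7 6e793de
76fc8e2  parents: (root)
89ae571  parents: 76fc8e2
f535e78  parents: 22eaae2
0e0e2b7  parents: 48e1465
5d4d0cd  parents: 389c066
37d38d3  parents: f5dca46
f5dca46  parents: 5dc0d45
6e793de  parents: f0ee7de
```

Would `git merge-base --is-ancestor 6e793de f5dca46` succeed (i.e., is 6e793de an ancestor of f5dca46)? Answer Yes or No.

Ancestors of f5dca46: {5dc0d45, 66df263, 76fc8e2, 89ae571, 9f81d50, f5dca46, fc125a3}.
6e793de is not in that set, so it is not an ancestor of f5dca46.

No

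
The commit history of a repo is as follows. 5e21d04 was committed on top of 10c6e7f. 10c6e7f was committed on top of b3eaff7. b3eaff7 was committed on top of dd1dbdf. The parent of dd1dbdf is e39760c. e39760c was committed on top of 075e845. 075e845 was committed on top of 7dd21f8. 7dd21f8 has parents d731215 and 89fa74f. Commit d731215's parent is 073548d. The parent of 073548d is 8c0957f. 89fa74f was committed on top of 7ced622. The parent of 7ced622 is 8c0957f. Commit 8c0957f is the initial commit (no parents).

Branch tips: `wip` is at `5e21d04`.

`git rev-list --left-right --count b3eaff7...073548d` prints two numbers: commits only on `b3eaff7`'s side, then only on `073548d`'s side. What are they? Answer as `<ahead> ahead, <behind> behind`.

Reachable from b3eaff7: {073548d, 075e845, 7ced622, 7dd21f8, 89fa74f, 8c0957f, b3eaff7, d731215, dd1dbdf, e39760c}.
Reachable from 073548d: {073548d, 8c0957f}.
Only in b3eaff7's history (ahead): {075e845, 7ced622, 7dd21f8, 89fa74f, b3eaff7, d731215, dd1dbdf, e39760c} — 8.
Only in 073548d's history (behind): {} — 0.

8 ahead, 0 behind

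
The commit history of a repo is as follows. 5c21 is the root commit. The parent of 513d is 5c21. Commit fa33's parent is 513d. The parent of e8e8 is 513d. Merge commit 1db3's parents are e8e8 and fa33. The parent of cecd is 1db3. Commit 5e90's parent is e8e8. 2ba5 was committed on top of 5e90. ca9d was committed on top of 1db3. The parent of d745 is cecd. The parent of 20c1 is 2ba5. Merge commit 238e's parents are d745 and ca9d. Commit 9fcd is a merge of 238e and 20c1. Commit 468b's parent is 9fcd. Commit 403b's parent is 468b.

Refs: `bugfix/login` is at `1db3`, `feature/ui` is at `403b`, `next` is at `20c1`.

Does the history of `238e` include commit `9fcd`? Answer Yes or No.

No

Ancestors of 238e: {1db3, 238e, 513d, 5c21, ca9d, cecd, d745, e8e8, fa33}.
9fcd is not in that set, so it is not an ancestor of 238e.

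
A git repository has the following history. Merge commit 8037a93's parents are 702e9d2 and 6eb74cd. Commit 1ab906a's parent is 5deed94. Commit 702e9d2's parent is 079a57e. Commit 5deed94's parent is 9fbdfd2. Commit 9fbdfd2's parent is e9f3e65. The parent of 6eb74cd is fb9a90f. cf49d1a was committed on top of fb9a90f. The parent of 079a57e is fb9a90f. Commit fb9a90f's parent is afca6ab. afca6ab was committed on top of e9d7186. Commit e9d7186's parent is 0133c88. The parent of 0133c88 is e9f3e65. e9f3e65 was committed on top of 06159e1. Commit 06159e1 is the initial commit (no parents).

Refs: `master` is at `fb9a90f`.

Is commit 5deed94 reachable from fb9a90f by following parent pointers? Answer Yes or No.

No

Ancestors of fb9a90f: {0133c88, 06159e1, afca6ab, e9d7186, e9f3e65, fb9a90f}.
5deed94 is not in that set, so it is not an ancestor of fb9a90f.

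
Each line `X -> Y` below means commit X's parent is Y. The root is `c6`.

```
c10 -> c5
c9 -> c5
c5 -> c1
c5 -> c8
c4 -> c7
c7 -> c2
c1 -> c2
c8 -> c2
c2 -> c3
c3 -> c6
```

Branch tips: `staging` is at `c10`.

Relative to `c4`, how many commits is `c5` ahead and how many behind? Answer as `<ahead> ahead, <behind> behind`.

Reachable from c5: {c1, c2, c3, c5, c6, c8}.
Reachable from c4: {c2, c3, c4, c6, c7}.
Only in c5's history (ahead): {c1, c5, c8} — 3.
Only in c4's history (behind): {c4, c7} — 2.

3 ahead, 2 behind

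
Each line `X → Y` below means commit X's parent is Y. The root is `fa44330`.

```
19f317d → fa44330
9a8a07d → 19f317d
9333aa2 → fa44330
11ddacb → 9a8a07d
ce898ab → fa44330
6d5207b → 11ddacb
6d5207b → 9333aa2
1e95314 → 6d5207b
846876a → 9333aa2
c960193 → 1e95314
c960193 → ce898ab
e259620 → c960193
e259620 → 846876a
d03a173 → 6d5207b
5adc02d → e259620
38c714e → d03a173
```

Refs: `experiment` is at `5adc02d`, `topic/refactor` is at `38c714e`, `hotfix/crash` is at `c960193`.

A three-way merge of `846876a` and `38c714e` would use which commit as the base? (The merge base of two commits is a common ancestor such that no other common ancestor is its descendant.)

9333aa2

Ancestors of 846876a: {846876a, 9333aa2, fa44330}.
Ancestors of 38c714e: {11ddacb, 19f317d, 38c714e, 6d5207b, 9333aa2, 9a8a07d, d03a173, fa44330}.
Common ancestors: {9333aa2, fa44330}.
Among these, 9333aa2 is not an ancestor of any other common ancestor — it is the merge base.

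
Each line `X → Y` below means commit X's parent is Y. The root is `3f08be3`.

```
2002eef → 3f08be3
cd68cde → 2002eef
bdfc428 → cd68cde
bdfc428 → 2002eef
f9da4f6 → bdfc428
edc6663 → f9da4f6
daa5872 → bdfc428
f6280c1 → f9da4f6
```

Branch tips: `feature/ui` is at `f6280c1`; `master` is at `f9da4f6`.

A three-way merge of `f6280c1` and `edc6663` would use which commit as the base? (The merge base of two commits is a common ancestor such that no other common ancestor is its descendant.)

f9da4f6

Ancestors of f6280c1: {2002eef, 3f08be3, bdfc428, cd68cde, f6280c1, f9da4f6}.
Ancestors of edc6663: {2002eef, 3f08be3, bdfc428, cd68cde, edc6663, f9da4f6}.
Common ancestors: {2002eef, 3f08be3, bdfc428, cd68cde, f9da4f6}.
Among these, f9da4f6 is not an ancestor of any other common ancestor — it is the merge base.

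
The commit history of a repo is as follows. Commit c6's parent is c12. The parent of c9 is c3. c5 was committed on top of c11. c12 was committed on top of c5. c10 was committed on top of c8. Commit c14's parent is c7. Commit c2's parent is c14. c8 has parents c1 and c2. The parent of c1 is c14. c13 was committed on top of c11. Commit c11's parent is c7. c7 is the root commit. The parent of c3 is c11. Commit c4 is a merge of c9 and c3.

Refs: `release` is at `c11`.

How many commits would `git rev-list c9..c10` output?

5

Reachable from c10: {c1, c10, c14, c2, c7, c8}.
Reachable from c9: {c11, c3, c7, c9}.
In c10's history but not c9's: {c1, c10, c14, c2, c8} — 5 commits.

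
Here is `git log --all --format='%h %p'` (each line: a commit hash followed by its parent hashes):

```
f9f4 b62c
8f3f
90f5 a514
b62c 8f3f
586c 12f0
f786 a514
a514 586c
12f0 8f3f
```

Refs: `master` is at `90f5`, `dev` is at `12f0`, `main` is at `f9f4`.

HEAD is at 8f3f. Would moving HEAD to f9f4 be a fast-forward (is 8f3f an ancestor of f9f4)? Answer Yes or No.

A fast-forward from 8f3f to f9f4 is possible iff 8f3f is an ancestor of f9f4.
Ancestors of f9f4: {8f3f, b62c, f9f4}.
8f3f is among them, so fast-forward is possible.

Yes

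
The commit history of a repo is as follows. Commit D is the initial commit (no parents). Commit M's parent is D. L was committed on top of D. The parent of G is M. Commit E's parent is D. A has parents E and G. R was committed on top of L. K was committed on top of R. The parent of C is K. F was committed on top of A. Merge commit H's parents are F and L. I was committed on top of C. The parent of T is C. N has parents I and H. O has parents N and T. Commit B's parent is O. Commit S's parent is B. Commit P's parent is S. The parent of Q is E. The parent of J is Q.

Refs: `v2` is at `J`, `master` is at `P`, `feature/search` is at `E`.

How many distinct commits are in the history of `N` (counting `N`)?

Walking parent pointers from N: reachable set = {A, C, D, E, F, G, H, I, K, L, M, N, R}.
That is 13 commits.

13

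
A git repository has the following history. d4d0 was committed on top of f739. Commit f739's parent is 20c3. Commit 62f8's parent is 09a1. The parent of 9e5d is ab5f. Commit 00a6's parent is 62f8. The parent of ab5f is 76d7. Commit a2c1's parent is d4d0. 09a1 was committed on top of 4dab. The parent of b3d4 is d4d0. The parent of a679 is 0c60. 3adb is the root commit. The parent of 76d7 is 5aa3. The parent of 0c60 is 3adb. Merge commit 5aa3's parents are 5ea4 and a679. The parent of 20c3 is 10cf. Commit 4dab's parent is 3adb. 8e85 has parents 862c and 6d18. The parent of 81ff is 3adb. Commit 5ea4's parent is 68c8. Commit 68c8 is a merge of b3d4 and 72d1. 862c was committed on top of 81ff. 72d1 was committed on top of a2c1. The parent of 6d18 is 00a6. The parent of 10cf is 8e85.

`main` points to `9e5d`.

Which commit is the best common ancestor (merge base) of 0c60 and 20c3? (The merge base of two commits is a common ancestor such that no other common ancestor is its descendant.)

Ancestors of 0c60: {0c60, 3adb}.
Ancestors of 20c3: {00a6, 09a1, 10cf, 20c3, 3adb, 4dab, 62f8, 6d18, 81ff, 862c, 8e85}.
Common ancestors: {3adb}.
The only common ancestor is 3adb, so it is the merge base.

3adb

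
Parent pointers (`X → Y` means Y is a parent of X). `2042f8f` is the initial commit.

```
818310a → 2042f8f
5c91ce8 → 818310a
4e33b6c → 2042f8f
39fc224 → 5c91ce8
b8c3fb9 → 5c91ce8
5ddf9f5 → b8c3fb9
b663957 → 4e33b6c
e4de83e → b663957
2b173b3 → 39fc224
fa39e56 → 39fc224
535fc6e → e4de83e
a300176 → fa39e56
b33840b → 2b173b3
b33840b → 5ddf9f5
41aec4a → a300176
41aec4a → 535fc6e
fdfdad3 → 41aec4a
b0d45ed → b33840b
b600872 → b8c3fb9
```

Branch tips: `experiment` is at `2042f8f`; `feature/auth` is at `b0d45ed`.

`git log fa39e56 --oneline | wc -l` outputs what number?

Walking parent pointers from fa39e56: reachable set = {2042f8f, 39fc224, 5c91ce8, 818310a, fa39e56}.
That is 5 commits.

5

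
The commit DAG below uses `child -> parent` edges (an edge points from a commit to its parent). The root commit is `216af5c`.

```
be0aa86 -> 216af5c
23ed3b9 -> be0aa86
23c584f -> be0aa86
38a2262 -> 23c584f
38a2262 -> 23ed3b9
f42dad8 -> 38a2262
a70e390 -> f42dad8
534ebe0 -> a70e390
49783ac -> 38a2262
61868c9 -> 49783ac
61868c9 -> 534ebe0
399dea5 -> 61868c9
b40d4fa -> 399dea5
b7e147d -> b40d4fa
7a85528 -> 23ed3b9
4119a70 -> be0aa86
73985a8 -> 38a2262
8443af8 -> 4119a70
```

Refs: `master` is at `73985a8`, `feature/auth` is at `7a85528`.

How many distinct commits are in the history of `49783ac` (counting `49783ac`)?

6

Walking parent pointers from 49783ac: reachable set = {216af5c, 23c584f, 23ed3b9, 38a2262, 49783ac, be0aa86}.
That is 6 commits.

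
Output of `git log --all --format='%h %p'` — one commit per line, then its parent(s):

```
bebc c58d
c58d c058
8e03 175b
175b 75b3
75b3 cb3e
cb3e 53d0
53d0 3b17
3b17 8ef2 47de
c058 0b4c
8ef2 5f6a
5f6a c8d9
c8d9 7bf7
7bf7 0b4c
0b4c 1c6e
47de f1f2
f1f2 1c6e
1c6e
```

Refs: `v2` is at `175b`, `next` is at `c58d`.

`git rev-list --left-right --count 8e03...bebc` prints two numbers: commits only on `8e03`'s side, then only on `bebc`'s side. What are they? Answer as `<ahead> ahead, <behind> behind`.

12 ahead, 3 behind

Reachable from 8e03: {0b4c, 175b, 1c6e, 3b17, 47de, 53d0, 5f6a, 75b3, 7bf7, 8e03, 8ef2, c8d9, cb3e, f1f2}.
Reachable from bebc: {0b4c, 1c6e, bebc, c058, c58d}.
Only in 8e03's history (ahead): {175b, 3b17, 47de, 53d0, 5f6a, 75b3, 7bf7, 8e03, 8ef2, c8d9, cb3e, f1f2} — 12.
Only in bebc's history (behind): {bebc, c058, c58d} — 3.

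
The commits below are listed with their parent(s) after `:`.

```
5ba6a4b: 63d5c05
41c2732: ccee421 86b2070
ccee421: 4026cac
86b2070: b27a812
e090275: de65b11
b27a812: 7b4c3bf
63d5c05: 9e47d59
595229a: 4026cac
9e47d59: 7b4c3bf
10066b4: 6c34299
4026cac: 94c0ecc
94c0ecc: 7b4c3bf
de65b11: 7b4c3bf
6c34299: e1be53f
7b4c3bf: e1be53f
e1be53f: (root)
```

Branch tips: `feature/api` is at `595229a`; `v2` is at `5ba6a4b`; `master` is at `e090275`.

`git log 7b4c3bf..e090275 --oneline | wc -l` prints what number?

Reachable from e090275: {7b4c3bf, de65b11, e090275, e1be53f}.
Reachable from 7b4c3bf: {7b4c3bf, e1be53f}.
In e090275's history but not 7b4c3bf's: {de65b11, e090275} — 2 commits.

2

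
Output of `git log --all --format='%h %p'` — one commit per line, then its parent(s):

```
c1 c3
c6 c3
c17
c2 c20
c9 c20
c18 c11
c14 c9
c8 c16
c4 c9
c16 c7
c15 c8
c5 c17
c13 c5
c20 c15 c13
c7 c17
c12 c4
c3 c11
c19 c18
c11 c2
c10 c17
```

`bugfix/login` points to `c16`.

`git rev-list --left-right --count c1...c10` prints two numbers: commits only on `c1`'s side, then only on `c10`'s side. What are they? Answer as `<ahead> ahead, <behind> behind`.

11 ahead, 1 behind

Reachable from c1: {c1, c11, c13, c15, c16, c17, c2, c20, c3, c5, c7, c8}.
Reachable from c10: {c10, c17}.
Only in c1's history (ahead): {c1, c11, c13, c15, c16, c2, c20, c3, c5, c7, c8} — 11.
Only in c10's history (behind): {c10} — 1.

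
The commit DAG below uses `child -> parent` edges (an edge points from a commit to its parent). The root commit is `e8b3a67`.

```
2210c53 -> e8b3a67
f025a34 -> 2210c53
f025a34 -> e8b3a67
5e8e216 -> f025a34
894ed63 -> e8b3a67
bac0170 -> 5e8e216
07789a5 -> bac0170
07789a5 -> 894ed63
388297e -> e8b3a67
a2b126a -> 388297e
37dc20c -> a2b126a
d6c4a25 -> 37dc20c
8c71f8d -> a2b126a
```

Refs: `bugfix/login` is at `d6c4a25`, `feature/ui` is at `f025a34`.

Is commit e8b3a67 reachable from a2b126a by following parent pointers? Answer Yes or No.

Yes

Ancestors of a2b126a (commits reachable by following parents): {388297e, a2b126a, e8b3a67}.
e8b3a67 is in that set, so it is an ancestor of a2b126a.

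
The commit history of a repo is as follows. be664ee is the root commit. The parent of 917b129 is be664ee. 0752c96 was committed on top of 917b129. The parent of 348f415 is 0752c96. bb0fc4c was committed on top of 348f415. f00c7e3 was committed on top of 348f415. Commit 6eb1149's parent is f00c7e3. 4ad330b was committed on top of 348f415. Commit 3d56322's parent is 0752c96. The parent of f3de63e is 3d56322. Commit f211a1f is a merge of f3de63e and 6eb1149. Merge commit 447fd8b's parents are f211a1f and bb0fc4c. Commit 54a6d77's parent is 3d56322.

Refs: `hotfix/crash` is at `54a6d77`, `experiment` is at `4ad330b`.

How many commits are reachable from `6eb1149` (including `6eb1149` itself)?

Walking parent pointers from 6eb1149: reachable set = {0752c96, 348f415, 6eb1149, 917b129, be664ee, f00c7e3}.
That is 6 commits.

6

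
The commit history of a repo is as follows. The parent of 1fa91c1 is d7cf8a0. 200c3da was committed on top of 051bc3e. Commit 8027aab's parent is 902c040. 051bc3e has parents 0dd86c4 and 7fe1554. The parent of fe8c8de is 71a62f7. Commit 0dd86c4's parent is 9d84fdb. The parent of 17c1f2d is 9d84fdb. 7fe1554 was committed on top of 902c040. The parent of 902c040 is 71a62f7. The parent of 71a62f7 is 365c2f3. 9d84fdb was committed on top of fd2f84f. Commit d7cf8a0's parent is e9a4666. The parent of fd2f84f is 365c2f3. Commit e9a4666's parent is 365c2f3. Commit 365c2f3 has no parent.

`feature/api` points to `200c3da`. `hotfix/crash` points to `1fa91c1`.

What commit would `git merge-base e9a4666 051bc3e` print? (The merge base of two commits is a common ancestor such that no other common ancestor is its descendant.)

Ancestors of e9a4666: {365c2f3, e9a4666}.
Ancestors of 051bc3e: {051bc3e, 0dd86c4, 365c2f3, 71a62f7, 7fe1554, 902c040, 9d84fdb, fd2f84f}.
Common ancestors: {365c2f3}.
The only common ancestor is 365c2f3, so it is the merge base.

365c2f3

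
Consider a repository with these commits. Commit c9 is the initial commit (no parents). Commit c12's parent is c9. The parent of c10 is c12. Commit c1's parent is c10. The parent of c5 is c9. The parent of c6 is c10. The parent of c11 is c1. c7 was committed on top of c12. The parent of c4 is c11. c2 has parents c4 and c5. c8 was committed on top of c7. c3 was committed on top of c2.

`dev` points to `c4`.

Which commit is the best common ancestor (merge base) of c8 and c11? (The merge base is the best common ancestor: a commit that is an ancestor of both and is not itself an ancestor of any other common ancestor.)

c12

Ancestors of c8: {c12, c7, c8, c9}.
Ancestors of c11: {c1, c10, c11, c12, c9}.
Common ancestors: {c12, c9}.
Among these, c12 is not an ancestor of any other common ancestor — it is the merge base.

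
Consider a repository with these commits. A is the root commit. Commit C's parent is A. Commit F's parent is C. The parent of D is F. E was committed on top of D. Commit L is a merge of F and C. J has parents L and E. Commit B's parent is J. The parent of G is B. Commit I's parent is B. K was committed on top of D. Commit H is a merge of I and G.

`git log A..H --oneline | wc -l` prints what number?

Reachable from H: {A, B, C, D, E, F, G, H, I, J, L}.
Reachable from A: {A}.
In H's history but not A's: {B, C, D, E, F, G, H, I, J, L} — 10 commits.

10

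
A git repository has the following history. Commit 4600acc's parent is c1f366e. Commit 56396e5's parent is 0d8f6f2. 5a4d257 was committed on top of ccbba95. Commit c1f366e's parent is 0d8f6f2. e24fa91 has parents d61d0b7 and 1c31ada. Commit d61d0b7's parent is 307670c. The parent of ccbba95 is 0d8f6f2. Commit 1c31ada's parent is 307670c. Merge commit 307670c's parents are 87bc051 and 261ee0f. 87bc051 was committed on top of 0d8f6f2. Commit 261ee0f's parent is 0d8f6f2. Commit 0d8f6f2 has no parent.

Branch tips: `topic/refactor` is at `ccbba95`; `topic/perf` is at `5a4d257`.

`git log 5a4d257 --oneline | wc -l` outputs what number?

3

Walking parent pointers from 5a4d257: reachable set = {0d8f6f2, 5a4d257, ccbba95}.
That is 3 commits.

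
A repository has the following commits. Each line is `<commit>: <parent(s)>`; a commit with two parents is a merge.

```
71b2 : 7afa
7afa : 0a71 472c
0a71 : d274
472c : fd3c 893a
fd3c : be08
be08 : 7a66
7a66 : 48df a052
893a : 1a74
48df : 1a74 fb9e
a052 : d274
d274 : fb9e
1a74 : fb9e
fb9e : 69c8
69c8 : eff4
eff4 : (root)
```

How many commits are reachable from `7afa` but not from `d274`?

10

Reachable from 7afa: {0a71, 1a74, 472c, 48df, 69c8, 7a66, 7afa, 893a, a052, be08, d274, eff4, fb9e, fd3c}.
Reachable from d274: {69c8, d274, eff4, fb9e}.
In 7afa's history but not d274's: {0a71, 1a74, 472c, 48df, 7a66, 7afa, 893a, a052, be08, fd3c} — 10 commits.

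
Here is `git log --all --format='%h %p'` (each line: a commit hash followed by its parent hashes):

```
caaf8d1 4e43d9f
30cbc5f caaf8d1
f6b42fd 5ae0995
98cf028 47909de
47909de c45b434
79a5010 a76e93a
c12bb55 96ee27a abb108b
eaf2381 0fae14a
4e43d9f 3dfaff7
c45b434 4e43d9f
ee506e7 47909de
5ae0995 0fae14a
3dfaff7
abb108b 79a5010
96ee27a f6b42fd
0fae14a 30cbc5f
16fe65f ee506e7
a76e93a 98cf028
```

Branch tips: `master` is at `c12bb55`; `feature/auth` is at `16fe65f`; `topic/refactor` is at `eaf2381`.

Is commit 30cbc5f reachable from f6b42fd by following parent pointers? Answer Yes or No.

Yes

Ancestors of f6b42fd (commits reachable by following parents): {0fae14a, 30cbc5f, 3dfaff7, 4e43d9f, 5ae0995, caaf8d1, f6b42fd}.
30cbc5f is in that set, so it is an ancestor of f6b42fd.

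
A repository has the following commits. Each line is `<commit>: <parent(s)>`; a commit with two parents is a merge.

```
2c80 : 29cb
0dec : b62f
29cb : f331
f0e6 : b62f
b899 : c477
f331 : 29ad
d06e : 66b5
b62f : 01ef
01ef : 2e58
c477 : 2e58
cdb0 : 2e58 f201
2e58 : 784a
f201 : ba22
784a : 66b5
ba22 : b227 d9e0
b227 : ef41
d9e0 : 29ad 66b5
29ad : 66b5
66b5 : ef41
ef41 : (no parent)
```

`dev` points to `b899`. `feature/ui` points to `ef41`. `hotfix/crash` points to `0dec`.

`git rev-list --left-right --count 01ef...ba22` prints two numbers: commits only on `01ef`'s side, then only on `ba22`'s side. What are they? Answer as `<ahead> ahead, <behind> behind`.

Reachable from 01ef: {01ef, 2e58, 66b5, 784a, ef41}.
Reachable from ba22: {29ad, 66b5, b227, ba22, d9e0, ef41}.
Only in 01ef's history (ahead): {01ef, 2e58, 784a} — 3.
Only in ba22's history (behind): {29ad, b227, ba22, d9e0} — 4.

3 ahead, 4 behind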